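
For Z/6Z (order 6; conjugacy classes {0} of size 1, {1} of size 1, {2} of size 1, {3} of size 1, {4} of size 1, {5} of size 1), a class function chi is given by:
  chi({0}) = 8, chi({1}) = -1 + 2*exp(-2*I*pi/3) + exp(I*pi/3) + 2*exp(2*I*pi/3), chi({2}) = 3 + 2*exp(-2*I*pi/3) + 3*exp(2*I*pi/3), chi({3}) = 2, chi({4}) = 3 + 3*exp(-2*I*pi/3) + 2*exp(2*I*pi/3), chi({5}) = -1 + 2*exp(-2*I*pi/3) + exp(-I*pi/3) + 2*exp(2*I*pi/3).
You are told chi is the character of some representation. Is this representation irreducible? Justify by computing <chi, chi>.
Not irreducible (reducible): <chi, chi> = 14 > 1.

Argument: <chi, chi> = (1/|G|) sum_C |C| * |chi(C)|^2 = (1/6)[1*|8|^2 + 1*|-1 + 2*exp(-2*I*pi/3) + exp(I*pi/3) + 2*exp(2*I*pi/3)|^2 + 1*|3 + 2*exp(-2*I*pi/3) + 3*exp(2*I*pi/3)|^2 + 1*|2|^2 + 1*|3 + 3*exp(-2*I*pi/3) + 2*exp(2*I*pi/3)|^2 + 1*|-1 + 2*exp(-2*I*pi/3) + exp(-I*pi/3) + 2*exp(2*I*pi/3)|^2]
  = (1/6)[(64) + (7) + (1) + (4) + (1) + (7)] = 84/6 = 14.
(Exp terms are combined using exp(i*s)*conj(exp(i*t)) = exp(i*(s-t)), and sums of them are collapsed using the identity that for every m > 1 the m distinct m-th roots of unity sum to 0, e.g. 1 + exp(2*I*pi/3) + exp(-2*I*pi/3) = 0.)
A character is irreducible iff <chi, chi> = 1, so this representation is reducible.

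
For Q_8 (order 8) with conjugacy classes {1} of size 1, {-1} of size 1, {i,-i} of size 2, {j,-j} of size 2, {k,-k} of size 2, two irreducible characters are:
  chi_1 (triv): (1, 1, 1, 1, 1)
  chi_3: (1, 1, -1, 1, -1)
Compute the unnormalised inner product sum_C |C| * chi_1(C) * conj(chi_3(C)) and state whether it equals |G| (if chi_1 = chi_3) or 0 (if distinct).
Sum = 0; so <chi_1, chi_3> = 0 (distinct irreducibles are orthogonal).

Solution. Compute term by term over conjugacy classes (|C| * chi_1(C) * conj(chi_3(C))):
  1*(1)*conj(1) + 1*(1)*conj(1) + 2*(1)*conj(-1) + 2*(1)*conj(1) + 2*(1)*conj(-1)
  = (1) + (1) + (-2) + (2) + (-2)
  = 0.
Dividing by |G| = 8 gives 0/8 = 0, matching the row-orthogonality relation <chi_1, chi_3> = [chi_1 = chi_3].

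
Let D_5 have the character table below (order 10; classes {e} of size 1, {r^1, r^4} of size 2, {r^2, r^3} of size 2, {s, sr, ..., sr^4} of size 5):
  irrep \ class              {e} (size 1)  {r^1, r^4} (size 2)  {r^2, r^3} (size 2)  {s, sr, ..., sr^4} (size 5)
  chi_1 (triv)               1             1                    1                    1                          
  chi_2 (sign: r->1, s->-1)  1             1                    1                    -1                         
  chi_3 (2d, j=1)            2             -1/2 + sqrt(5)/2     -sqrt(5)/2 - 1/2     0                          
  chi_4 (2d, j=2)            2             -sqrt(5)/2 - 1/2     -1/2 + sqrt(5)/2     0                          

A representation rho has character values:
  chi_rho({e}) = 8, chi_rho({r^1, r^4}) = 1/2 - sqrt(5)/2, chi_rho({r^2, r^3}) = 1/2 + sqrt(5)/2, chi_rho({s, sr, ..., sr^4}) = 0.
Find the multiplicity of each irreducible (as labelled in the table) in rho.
Multiplicities: chi_1: 1, chi_2: 1, chi_3: 1, chi_4: 2.

Solution. Use <chi_rho, chi> = (1/|G|) sum_C |C| * chi_rho(C) * conj(chi(C)) with |G| = 10 for each irreducible chi in the table:
  <chi_rho, chi_1> = (1/10)[1*(8)*conj(1) + 2*(1/2 - sqrt(5)/2)*conj(1) + 2*(1/2 + sqrt(5)/2)*conj(1) + 5*(0)*conj(1)]
      = (1/10)[(8) + (1 - sqrt(5)) + (1 + sqrt(5)) + (0)] = 10/10 = 1
  <chi_rho, chi_2> = (1/10)[1*(8)*conj(1) + 2*(1/2 - sqrt(5)/2)*conj(1) + 2*(1/2 + sqrt(5)/2)*conj(1) + 5*(0)*conj(-1)]
      = (1/10)[(8) + (1 - sqrt(5)) + (1 + sqrt(5)) + (0)] = 10/10 = 1
  <chi_rho, chi_3> = (1/10)[1*(8)*conj(2) + 2*(1/2 - sqrt(5)/2)*conj(-1/2 + sqrt(5)/2) + 2*(1/2 + sqrt(5)/2)*conj(-sqrt(5)/2 - 1/2) + 5*(0)*conj(0)]
      = (1/10)[(16) + (-3 + sqrt(5)) + (-3 - sqrt(5)) + (0)] = 10/10 = 1
  <chi_rho, chi_4> = (1/10)[1*(8)*conj(2) + 2*(1/2 - sqrt(5)/2)*conj(-sqrt(5)/2 - 1/2) + 2*(1/2 + sqrt(5)/2)*conj(-1/2 + sqrt(5)/2) + 5*(0)*conj(0)]
      = (1/10)[(16) + (2) + (2) + (0)] = 20/10 = 2
Dimension check: dim(rho) = sum (mult * dim) = 1*1 + 1*1 + 1*2 + 2*2 = 8 = chi_rho(e) = 8.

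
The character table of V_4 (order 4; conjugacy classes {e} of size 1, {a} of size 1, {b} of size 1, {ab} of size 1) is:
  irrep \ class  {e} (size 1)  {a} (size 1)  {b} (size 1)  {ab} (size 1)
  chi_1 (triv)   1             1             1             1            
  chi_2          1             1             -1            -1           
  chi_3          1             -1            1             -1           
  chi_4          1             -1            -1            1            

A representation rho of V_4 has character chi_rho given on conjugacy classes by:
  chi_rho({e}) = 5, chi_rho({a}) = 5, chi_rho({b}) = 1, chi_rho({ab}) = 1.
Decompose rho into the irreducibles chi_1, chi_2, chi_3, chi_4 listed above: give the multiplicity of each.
Multiplicities: chi_1: 3, chi_2: 2, chi_3: 0, chi_4: 0.

Justification: Use <chi_rho, chi> = (1/|G|) sum_C |C| * chi_rho(C) * conj(chi(C)) with |G| = 4 for each irreducible chi in the table:
  <chi_rho, chi_1> = (1/4)[1*(5)*conj(1) + 1*(5)*conj(1) + 1*(1)*conj(1) + 1*(1)*conj(1)]
      = (1/4)[(5) + (5) + (1) + (1)] = 12/4 = 3
  <chi_rho, chi_2> = (1/4)[1*(5)*conj(1) + 1*(5)*conj(1) + 1*(1)*conj(-1) + 1*(1)*conj(-1)]
      = (1/4)[(5) + (5) + (-1) + (-1)] = 8/4 = 2
  <chi_rho, chi_3> = (1/4)[1*(5)*conj(1) + 1*(5)*conj(-1) + 1*(1)*conj(1) + 1*(1)*conj(-1)]
      = (1/4)[(5) + (-5) + (1) + (-1)] = 0/4 = 0
  <chi_rho, chi_4> = (1/4)[1*(5)*conj(1) + 1*(5)*conj(-1) + 1*(1)*conj(-1) + 1*(1)*conj(1)]
      = (1/4)[(5) + (-5) + (-1) + (1)] = 0/4 = 0
Dimension check: dim(rho) = sum (mult * dim) = 3*1 + 2*1 + 0*1 + 0*1 = 5 = chi_rho(e) = 5.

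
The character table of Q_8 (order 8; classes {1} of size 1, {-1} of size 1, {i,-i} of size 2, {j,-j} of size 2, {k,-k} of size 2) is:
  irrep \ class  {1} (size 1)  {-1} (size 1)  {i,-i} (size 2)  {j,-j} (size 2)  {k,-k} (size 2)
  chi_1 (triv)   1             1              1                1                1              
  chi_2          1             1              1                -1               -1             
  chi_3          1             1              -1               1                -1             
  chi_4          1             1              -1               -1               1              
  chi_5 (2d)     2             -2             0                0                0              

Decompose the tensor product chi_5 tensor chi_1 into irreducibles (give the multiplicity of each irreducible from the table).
chi_5 tensor chi_1 = chi_5 (all other irreducibles have multiplicity 0).

Explanation: The character of a tensor product is the pointwise product (chi_5 * chi_1)(C) = chi_5(C) * chi_1(C):
  {1}: (2)*(1), {-1}: (-2)*(1), {i,-i}: (0)*(1), {j,-j}: (0)*(1), {k,-k}: (0)*(1)
so (chi_5 * chi_1) takes values
  {1} -> 2, {-1} -> -2, {i,-i} -> 0, {j,-j} -> 0, {k,-k} -> 0.
Now take the inner product of this character with each irreducible chi from the table, <chi_5*chi_1, chi> = (1/8) sum_C |C| (chi_5*chi_1)(C) conj(chi(C)):
  <chi_5*chi_1, chi_1> = (1/8)[1*(2)*conj(1) + 1*(-2)*conj(1) + 2*(0)*conj(1) + 2*(0)*conj(1) + 2*(0)*conj(1)]
      = (1/8)[(2) + (-2) + (0) + (0) + (0)] = 0/8 = 0
  <chi_5*chi_1, chi_2> = (1/8)[1*(2)*conj(1) + 1*(-2)*conj(1) + 2*(0)*conj(1) + 2*(0)*conj(-1) + 2*(0)*conj(-1)]
      = (1/8)[(2) + (-2) + (0) + (0) + (0)] = 0/8 = 0
  <chi_5*chi_1, chi_3> = (1/8)[1*(2)*conj(1) + 1*(-2)*conj(1) + 2*(0)*conj(-1) + 2*(0)*conj(1) + 2*(0)*conj(-1)]
      = (1/8)[(2) + (-2) + (0) + (0) + (0)] = 0/8 = 0
  <chi_5*chi_1, chi_4> = (1/8)[1*(2)*conj(1) + 1*(-2)*conj(1) + 2*(0)*conj(-1) + 2*(0)*conj(-1) + 2*(0)*conj(1)]
      = (1/8)[(2) + (-2) + (0) + (0) + (0)] = 0/8 = 0
  <chi_5*chi_1, chi_5> = (1/8)[1*(2)*conj(2) + 1*(-2)*conj(-2) + 2*(0)*conj(0) + 2*(0)*conj(0) + 2*(0)*conj(0)]
      = (1/8)[(4) + (4) + (0) + (0) + (0)] = 8/8 = 1
Hence the multiplicities are chi_5: 1. Dimension check: dim(chi_5)*dim(chi_1) = 2*1 = 2 and sum (mult * dim) = 1*2 = 2.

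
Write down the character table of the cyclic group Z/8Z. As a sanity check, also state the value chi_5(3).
Character table of Z/8Z (irreps indexed chi_0,...,chi_7 with chi_k(m) = zeta_8^(k*m), zeta_8 = exp(2*pi*i/8)):
  irrep \ class  {0} (size 1)  {1} (size 1)    {2} (size 1)  {3} (size 1)    {4} (size 1)  {5} (size 1)    {6} (size 1)  {7} (size 1)  
  chi_0          1             1               1             1               1             1               1             1             
  chi_1          1             exp(I*pi/4)     I             exp(3*I*pi/4)   -1            exp(-3*I*pi/4)  -I            exp(-I*pi/4)  
  chi_2          1             I               -1            -I              1             I               -1            -I            
  chi_3          1             exp(3*I*pi/4)   -I            exp(I*pi/4)     -1            exp(-I*pi/4)    I             exp(-3*I*pi/4)
  chi_4          1             -1              1             -1              1             -1              1             -1            
  chi_5          1             exp(-3*I*pi/4)  I             exp(-I*pi/4)    -1            exp(I*pi/4)     -I            exp(3*I*pi/4) 
  chi_6          1             -I              -1            I               1             -I              -1            I             
  chi_7          1             exp(-I*pi/4)    -I            exp(-3*I*pi/4)  -1            exp(3*I*pi/4)   I             exp(I*pi/4)   

Spot check: chi_5(3) = zeta_8^(5*3) = zeta_8^15 = exp(-I*pi/4).

Working: Z/8Z is abelian, so all 8 irreducible complex representations are 1-dimensional. They are given by chi_k(m) = zeta_8^(k*m) for k = 0,...,7. Row orthogonality: sum_m chi_k(m) conj(chi_l(m)) = 8 * [k = l].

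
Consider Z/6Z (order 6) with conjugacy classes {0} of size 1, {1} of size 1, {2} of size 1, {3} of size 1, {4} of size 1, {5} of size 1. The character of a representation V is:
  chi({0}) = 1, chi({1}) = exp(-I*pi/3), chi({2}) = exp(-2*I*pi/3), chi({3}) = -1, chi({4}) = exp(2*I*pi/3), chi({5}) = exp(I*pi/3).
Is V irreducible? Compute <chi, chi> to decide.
Irreducible: <chi, chi> = 1.

<chi, chi> = (1/|G|) sum_C |C| * |chi(C)|^2 = (1/6)[1*|1|^2 + 1*|exp(-I*pi/3)|^2 + 1*|exp(-2*I*pi/3)|^2 + 1*|-1|^2 + 1*|exp(2*I*pi/3)|^2 + 1*|exp(I*pi/3)|^2]
  = (1/6)[(1) + (1) + (1) + (1) + (1) + (1)] = 6/6 = 1.
(Exp terms are combined using exp(i*s)*conj(exp(i*t)) = exp(i*(s-t)), and sums of them are collapsed using the identity that for every m > 1 the m distinct m-th roots of unity sum to 0, e.g. 1 + exp(2*I*pi/3) + exp(-2*I*pi/3) = 0.)
A character is irreducible iff <chi, chi> = 1, so this representation is irreducible.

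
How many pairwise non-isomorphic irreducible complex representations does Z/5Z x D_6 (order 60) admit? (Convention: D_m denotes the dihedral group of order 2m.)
30

Proof sketch: The number of irreducible complex representations of a finite group equals its number of conjugacy classes. For a direct product, #classes(G x H) = #classes(G) * #classes(H). Z/5Z has 5 classes (abelian), D_6 has 6 classes, so 5 * 6 = 30, so Z/5Z x D_6 (order 60) has exactly 30 irreducible complex representations.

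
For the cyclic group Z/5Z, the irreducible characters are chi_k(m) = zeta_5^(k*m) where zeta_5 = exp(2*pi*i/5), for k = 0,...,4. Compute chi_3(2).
chi_3(2) = zeta_5^6 = exp(2*I*pi/5)

chi_3(2) = zeta_5^(3*2) = zeta_5^6. Since zeta_5^5 = 1, this equals zeta_5^1 = exp(2*pi*i*1/5) = exp(2*I*pi/5).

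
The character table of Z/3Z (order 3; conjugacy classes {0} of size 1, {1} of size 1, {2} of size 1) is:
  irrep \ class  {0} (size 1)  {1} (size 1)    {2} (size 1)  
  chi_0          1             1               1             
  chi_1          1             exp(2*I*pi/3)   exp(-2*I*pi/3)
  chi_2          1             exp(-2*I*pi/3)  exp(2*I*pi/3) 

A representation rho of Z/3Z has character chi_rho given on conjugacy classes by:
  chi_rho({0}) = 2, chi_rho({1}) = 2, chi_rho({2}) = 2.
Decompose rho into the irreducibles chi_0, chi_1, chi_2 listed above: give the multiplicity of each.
Multiplicities: chi_0: 2, chi_1: 0, chi_2: 0.

Explanation: Use <chi_rho, chi> = (1/|G|) sum_C |C| * chi_rho(C) * conj(chi(C)) with |G| = 3 for each irreducible chi in the table:
  <chi_rho, chi_0> = (1/3)[1*(2)*conj(1) + 1*(2)*conj(1) + 1*(2)*conj(1)]
      = (1/3)[(2) + (2) + (2)] = 6/3 = 2
  <chi_rho, chi_1> = (1/3)[1*(2)*conj(1) + 1*(2)*conj(exp(2*I*pi/3)) + 1*(2)*conj(exp(-2*I*pi/3))]
      = (1/3)[(2) + (2*exp(-2*I*pi/3)) + (2*exp(2*I*pi/3))] = 0/3 = 0
  <chi_rho, chi_2> = (1/3)[1*(2)*conj(1) + 1*(2)*conj(exp(-2*I*pi/3)) + 1*(2)*conj(exp(2*I*pi/3))]
      = (1/3)[(2) + (2*exp(2*I*pi/3)) + (2*exp(-2*I*pi/3))] = 0/3 = 0
(Exp terms are combined using exp(i*s)*conj(exp(i*t)) = exp(i*(s-t)), and sums of them are collapsed using the identity that for every m > 1 the m distinct m-th roots of unity sum to 0, e.g. 1 + exp(2*I*pi/3) + exp(-2*I*pi/3) = 0.)
Dimension check: dim(rho) = sum (mult * dim) = 2*1 + 0*1 + 0*1 = 2 = chi_rho(e) = 2.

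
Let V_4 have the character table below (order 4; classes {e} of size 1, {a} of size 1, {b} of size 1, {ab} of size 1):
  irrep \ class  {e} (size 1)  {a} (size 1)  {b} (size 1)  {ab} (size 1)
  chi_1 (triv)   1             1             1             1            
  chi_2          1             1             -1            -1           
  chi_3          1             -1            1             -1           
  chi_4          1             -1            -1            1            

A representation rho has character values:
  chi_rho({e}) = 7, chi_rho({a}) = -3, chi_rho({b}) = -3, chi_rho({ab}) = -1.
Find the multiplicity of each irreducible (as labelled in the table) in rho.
Multiplicities: chi_1: 0, chi_2: 2, chi_3: 2, chi_4: 3.

Working: Use <chi_rho, chi> = (1/|G|) sum_C |C| * chi_rho(C) * conj(chi(C)) with |G| = 4 for each irreducible chi in the table:
  <chi_rho, chi_1> = (1/4)[1*(7)*conj(1) + 1*(-3)*conj(1) + 1*(-3)*conj(1) + 1*(-1)*conj(1)]
      = (1/4)[(7) + (-3) + (-3) + (-1)] = 0/4 = 0
  <chi_rho, chi_2> = (1/4)[1*(7)*conj(1) + 1*(-3)*conj(1) + 1*(-3)*conj(-1) + 1*(-1)*conj(-1)]
      = (1/4)[(7) + (-3) + (3) + (1)] = 8/4 = 2
  <chi_rho, chi_3> = (1/4)[1*(7)*conj(1) + 1*(-3)*conj(-1) + 1*(-3)*conj(1) + 1*(-1)*conj(-1)]
      = (1/4)[(7) + (3) + (-3) + (1)] = 8/4 = 2
  <chi_rho, chi_4> = (1/4)[1*(7)*conj(1) + 1*(-3)*conj(-1) + 1*(-3)*conj(-1) + 1*(-1)*conj(1)]
      = (1/4)[(7) + (3) + (3) + (-1)] = 12/4 = 3
Dimension check: dim(rho) = sum (mult * dim) = 0*1 + 2*1 + 2*1 + 3*1 = 7 = chi_rho(e) = 7.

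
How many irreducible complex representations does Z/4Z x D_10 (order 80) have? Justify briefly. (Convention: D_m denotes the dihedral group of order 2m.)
32

Details: The number of irreducible complex representations of a finite group equals its number of conjugacy classes. For a direct product, #classes(G x H) = #classes(G) * #classes(H). Z/4Z has 4 classes (abelian), D_10 has 8 classes, so 4 * 8 = 32, so Z/4Z x D_10 (order 80) has exactly 32 irreducible complex representations.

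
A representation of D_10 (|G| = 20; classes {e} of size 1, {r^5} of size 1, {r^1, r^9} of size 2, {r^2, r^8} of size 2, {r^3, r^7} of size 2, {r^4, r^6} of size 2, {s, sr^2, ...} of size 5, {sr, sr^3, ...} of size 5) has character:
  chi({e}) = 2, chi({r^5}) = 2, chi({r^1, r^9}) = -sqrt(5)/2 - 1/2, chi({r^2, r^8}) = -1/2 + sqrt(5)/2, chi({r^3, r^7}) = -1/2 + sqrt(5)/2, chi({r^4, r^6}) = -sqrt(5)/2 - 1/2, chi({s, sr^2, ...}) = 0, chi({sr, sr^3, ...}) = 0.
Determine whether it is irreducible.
Irreducible: <chi, chi> = 1.

Working: <chi, chi> = (1/|G|) sum_C |C| * |chi(C)|^2 = (1/20)[1*|2|^2 + 1*|2|^2 + 2*|-sqrt(5)/2 - 1/2|^2 + 2*|-1/2 + sqrt(5)/2|^2 + 2*|-1/2 + sqrt(5)/2|^2 + 2*|-sqrt(5)/2 - 1/2|^2 + 5*|0|^2 + 5*|0|^2]
  = (1/20)[(4) + (4) + (sqrt(5) + 3) + (3 - sqrt(5)) + (3 - sqrt(5)) + (sqrt(5) + 3) + (0) + (0)] = 20/20 = 1.
A character is irreducible iff <chi, chi> = 1, so this representation is irreducible.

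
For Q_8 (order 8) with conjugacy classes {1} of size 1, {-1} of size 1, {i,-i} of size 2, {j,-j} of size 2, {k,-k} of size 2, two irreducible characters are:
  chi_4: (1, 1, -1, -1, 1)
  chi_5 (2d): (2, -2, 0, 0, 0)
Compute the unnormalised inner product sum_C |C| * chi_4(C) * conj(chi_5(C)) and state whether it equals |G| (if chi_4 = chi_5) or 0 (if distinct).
Sum = 0; so <chi_4, chi_5> = 0 (distinct irreducibles are orthogonal).

Why: Compute term by term over conjugacy classes (|C| * chi_4(C) * conj(chi_5(C))):
  1*(1)*conj(2) + 1*(1)*conj(-2) + 2*(-1)*conj(0) + 2*(-1)*conj(0) + 2*(1)*conj(0)
  = (2) + (-2) + (0) + (0) + (0)
  = 0.
Dividing by |G| = 8 gives 0/8 = 0, matching the row-orthogonality relation <chi_4, chi_5> = [chi_4 = chi_5].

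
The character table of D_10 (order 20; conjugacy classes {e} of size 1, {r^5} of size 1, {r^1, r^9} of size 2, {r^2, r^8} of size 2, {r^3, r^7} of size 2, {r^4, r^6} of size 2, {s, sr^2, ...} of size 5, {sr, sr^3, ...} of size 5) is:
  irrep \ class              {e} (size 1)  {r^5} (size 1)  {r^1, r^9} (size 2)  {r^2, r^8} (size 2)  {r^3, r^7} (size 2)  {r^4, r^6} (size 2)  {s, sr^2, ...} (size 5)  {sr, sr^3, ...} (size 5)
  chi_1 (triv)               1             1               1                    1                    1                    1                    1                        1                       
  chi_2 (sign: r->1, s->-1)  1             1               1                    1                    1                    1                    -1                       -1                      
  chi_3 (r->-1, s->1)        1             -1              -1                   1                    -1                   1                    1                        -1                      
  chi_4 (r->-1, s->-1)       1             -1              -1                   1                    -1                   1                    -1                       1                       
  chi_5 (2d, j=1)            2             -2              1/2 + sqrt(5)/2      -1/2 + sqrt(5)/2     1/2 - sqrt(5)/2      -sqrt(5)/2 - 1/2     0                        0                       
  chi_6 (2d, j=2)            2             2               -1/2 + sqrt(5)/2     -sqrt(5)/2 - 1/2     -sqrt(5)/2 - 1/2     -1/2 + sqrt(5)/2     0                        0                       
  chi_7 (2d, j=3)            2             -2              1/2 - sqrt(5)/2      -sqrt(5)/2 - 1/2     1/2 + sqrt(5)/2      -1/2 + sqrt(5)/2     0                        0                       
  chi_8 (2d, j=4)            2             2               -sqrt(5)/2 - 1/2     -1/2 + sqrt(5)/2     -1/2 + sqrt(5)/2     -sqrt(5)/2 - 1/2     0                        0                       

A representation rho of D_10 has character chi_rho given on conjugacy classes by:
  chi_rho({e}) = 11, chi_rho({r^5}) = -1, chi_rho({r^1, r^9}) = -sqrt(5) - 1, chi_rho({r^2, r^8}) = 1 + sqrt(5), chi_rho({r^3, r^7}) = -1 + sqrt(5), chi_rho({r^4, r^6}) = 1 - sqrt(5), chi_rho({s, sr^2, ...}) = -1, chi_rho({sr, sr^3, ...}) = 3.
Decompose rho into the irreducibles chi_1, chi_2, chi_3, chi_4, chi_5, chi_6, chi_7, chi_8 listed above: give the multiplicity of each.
Multiplicities: chi_1: 1, chi_2: 0, chi_3: 0, chi_4: 2, chi_5: 1, chi_6: 0, chi_7: 1, chi_8: 2.

Argument: Use <chi_rho, chi> = (1/|G|) sum_C |C| * chi_rho(C) * conj(chi(C)) with |G| = 20 for each irreducible chi in the table:
  <chi_rho, chi_1> = (1/20)[1*(11)*conj(1) + 1*(-1)*conj(1) + 2*(-sqrt(5) - 1)*conj(1) + 2*(1 + sqrt(5))*conj(1) + 2*(-1 + sqrt(5))*conj(1) + 2*(1 - sqrt(5))*conj(1) + 5*(-1)*conj(1) + 5*(3)*conj(1)]
      = (1/20)[(11) + (-1) + (-2*sqrt(5) - 2) + (2 + 2*sqrt(5)) + (-2 + 2*sqrt(5)) + (2 - 2*sqrt(5)) + (-5) + (15)] = 20/20 = 1
  <chi_rho, chi_2> = (1/20)[1*(11)*conj(1) + 1*(-1)*conj(1) + 2*(-sqrt(5) - 1)*conj(1) + 2*(1 + sqrt(5))*conj(1) + 2*(-1 + sqrt(5))*conj(1) + 2*(1 - sqrt(5))*conj(1) + 5*(-1)*conj(-1) + 5*(3)*conj(-1)]
      = (1/20)[(11) + (-1) + (-2*sqrt(5) - 2) + (2 + 2*sqrt(5)) + (-2 + 2*sqrt(5)) + (2 - 2*sqrt(5)) + (5) + (-15)] = 0/20 = 0
  <chi_rho, chi_3> = (1/20)[1*(11)*conj(1) + 1*(-1)*conj(-1) + 2*(-sqrt(5) - 1)*conj(-1) + 2*(1 + sqrt(5))*conj(1) + 2*(-1 + sqrt(5))*conj(-1) + 2*(1 - sqrt(5))*conj(1) + 5*(-1)*conj(1) + 5*(3)*conj(-1)]
      = (1/20)[(11) + (1) + (2 + 2*sqrt(5)) + (2 + 2*sqrt(5)) + (2 - 2*sqrt(5)) + (2 - 2*sqrt(5)) + (-5) + (-15)] = 0/20 = 0
  <chi_rho, chi_4> = (1/20)[1*(11)*conj(1) + 1*(-1)*conj(-1) + 2*(-sqrt(5) - 1)*conj(-1) + 2*(1 + sqrt(5))*conj(1) + 2*(-1 + sqrt(5))*conj(-1) + 2*(1 - sqrt(5))*conj(1) + 5*(-1)*conj(-1) + 5*(3)*conj(1)]
      = (1/20)[(11) + (1) + (2 + 2*sqrt(5)) + (2 + 2*sqrt(5)) + (2 - 2*sqrt(5)) + (2 - 2*sqrt(5)) + (5) + (15)] = 40/20 = 2
  <chi_rho, chi_5> = (1/20)[1*(11)*conj(2) + 1*(-1)*conj(-2) + 2*(-sqrt(5) - 1)*conj(1/2 + sqrt(5)/2) + 2*(1 + sqrt(5))*conj(-1/2 + sqrt(5)/2) + 2*(-1 + sqrt(5))*conj(1/2 - sqrt(5)/2) + 2*(1 - sqrt(5))*conj(-sqrt(5)/2 - 1/2) + 5*(-1)*conj(0) + 5*(3)*conj(0)]
      = (1/20)[(22) + (2) + (-6 - 2*sqrt(5)) + (4) + (-6 + 2*sqrt(5)) + (4) + (0) + (0)] = 20/20 = 1
  <chi_rho, chi_6> = (1/20)[1*(11)*conj(2) + 1*(-1)*conj(2) + 2*(-sqrt(5) - 1)*conj(-1/2 + sqrt(5)/2) + 2*(1 + sqrt(5))*conj(-sqrt(5)/2 - 1/2) + 2*(-1 + sqrt(5))*conj(-sqrt(5)/2 - 1/2) + 2*(1 - sqrt(5))*conj(-1/2 + sqrt(5)/2) + 5*(-1)*conj(0) + 5*(3)*conj(0)]
      = (1/20)[(22) + (-2) + (-4) + (-6 - 2*sqrt(5)) + (-4) + (-6 + 2*sqrt(5)) + (0) + (0)] = 0/20 = 0
  <chi_rho, chi_7> = (1/20)[1*(11)*conj(2) + 1*(-1)*conj(-2) + 2*(-sqrt(5) - 1)*conj(1/2 - sqrt(5)/2) + 2*(1 + sqrt(5))*conj(-sqrt(5)/2 - 1/2) + 2*(-1 + sqrt(5))*conj(1/2 + sqrt(5)/2) + 2*(1 - sqrt(5))*conj(-1/2 + sqrt(5)/2) + 5*(-1)*conj(0) + 5*(3)*conj(0)]
      = (1/20)[(22) + (2) + (4) + (-6 - 2*sqrt(5)) + (4) + (-6 + 2*sqrt(5)) + (0) + (0)] = 20/20 = 1
  <chi_rho, chi_8> = (1/20)[1*(11)*conj(2) + 1*(-1)*conj(2) + 2*(-sqrt(5) - 1)*conj(-sqrt(5)/2 - 1/2) + 2*(1 + sqrt(5))*conj(-1/2 + sqrt(5)/2) + 2*(-1 + sqrt(5))*conj(-1/2 + sqrt(5)/2) + 2*(1 - sqrt(5))*conj(-sqrt(5)/2 - 1/2) + 5*(-1)*conj(0) + 5*(3)*conj(0)]
      = (1/20)[(22) + (-2) + (2*sqrt(5) + 6) + (4) + (6 - 2*sqrt(5)) + (4) + (0) + (0)] = 40/20 = 2
Dimension check: dim(rho) = sum (mult * dim) = 1*1 + 0*1 + 0*1 + 2*1 + 1*2 + 0*2 + 1*2 + 2*2 = 11 = chi_rho(e) = 11.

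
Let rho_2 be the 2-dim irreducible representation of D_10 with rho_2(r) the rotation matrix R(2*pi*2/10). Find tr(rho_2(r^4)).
chi_{rho_2}(r^4) = 2*cos(2*pi*2*4/10) = -1/2 + sqrt(5)/2

Justification: rho_2(r^4) is rotation by angle 2*pi*2*4/10, whose trace is 2*cos(2*pi*2*4/10) = -1/2 + sqrt(5)/2.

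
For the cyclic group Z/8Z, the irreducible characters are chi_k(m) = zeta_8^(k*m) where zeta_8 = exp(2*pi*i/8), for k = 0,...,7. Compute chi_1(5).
chi_1(5) = zeta_8^5 = exp(-3*I*pi/4)

Derivation: chi_1(5) = zeta_8^(1*5) = zeta_8^5. Since zeta_8^8 = 1, this equals zeta_8^5 = exp(2*pi*i*5/8) = exp(-3*I*pi/4).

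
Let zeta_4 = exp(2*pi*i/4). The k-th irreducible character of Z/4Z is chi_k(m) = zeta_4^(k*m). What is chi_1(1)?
chi_1(1) = zeta_4^1 = I

Justification: chi_1(1) = zeta_4^(1*1) = zeta_4^1. Since zeta_4^4 = 1, this equals zeta_4^1 = exp(2*pi*i*1/4) = I.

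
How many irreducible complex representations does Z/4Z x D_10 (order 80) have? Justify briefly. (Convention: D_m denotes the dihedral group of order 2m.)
32

Reasoning: The number of irreducible complex representations of a finite group equals its number of conjugacy classes. For a direct product, #classes(G x H) = #classes(G) * #classes(H). Z/4Z has 4 classes (abelian), D_10 has 8 classes, so 4 * 8 = 32, so Z/4Z x D_10 (order 80) has exactly 32 irreducible complex representations.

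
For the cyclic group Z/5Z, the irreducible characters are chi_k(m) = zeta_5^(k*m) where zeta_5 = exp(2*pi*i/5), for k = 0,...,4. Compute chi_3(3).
chi_3(3) = zeta_5^9 = exp(-2*I*pi/5)

Explanation: chi_3(3) = zeta_5^(3*3) = zeta_5^9. Since zeta_5^5 = 1, this equals zeta_5^4 = exp(2*pi*i*4/5) = exp(-2*I*pi/5).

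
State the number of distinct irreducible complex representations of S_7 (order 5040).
15

Why: The number of irreducible complex representations of a finite group equals its number of conjugacy classes. Conjugacy classes in S_7 correspond to cycle types, i.e. partitions of 7; there are p(7) = 15 of them, so S_7 (order 5040) has exactly 15 irreducible complex representations.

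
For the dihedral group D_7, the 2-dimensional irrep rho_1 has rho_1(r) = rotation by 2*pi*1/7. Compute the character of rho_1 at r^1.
chi_{rho_1}(r^1) = 2*cos(2*pi*1*1/7) = 2*cos(2*pi/7)

Justification: rho_1(r^1) is rotation by angle 2*pi*1*1/7, whose trace is 2*cos(2*pi*1*1/7) = 2*cos(2*pi/7).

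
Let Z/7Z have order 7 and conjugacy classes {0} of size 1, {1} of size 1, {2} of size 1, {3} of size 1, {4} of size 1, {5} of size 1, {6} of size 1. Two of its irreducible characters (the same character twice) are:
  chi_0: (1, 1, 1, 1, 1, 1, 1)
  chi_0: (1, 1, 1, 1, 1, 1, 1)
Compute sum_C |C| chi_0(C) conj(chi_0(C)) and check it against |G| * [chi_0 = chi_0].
Sum = 7 = |G| = 7; so <chi_0, chi_0> = 1 (norm-1 confirms irreducibility).

Why: Compute term by term over conjugacy classes (|C| * chi_0(C) * conj(chi_0(C))):
  1*(1)*conj(1) + 1*(1)*conj(1) + 1*(1)*conj(1) + 1*(1)*conj(1) + 1*(1)*conj(1) + 1*(1)*conj(1) + 1*(1)*conj(1)
  = (1) + (1) + (1) + (1) + (1) + (1) + (1)
  = 7.
(Exp terms are combined using exp(i*s)*conj(exp(i*t)) = exp(i*(s-t)), and sums of them are collapsed using the identity that for every m > 1 the m distinct m-th roots of unity sum to 0, e.g. 1 + exp(2*I*pi/3) + exp(-2*I*pi/3) = 0.)
Dividing by |G| = 7 gives 7/7 = 1, matching the row-orthogonality relation <chi_0, chi_0> = [chi_0 = chi_0].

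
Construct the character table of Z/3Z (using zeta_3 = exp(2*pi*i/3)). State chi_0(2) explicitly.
Character table of Z/3Z (irreps indexed chi_0,...,chi_2 with chi_k(m) = zeta_3^(k*m), zeta_3 = exp(2*pi*i/3)):
  irrep \ class  {0} (size 1)  {1} (size 1)    {2} (size 1)  
  chi_0          1             1               1             
  chi_1          1             exp(2*I*pi/3)   exp(-2*I*pi/3)
  chi_2          1             exp(-2*I*pi/3)  exp(2*I*pi/3) 

Spot check: chi_0(2) = zeta_3^(0*2) = zeta_3^0 = 1.

Proof sketch: Z/3Z is abelian, so all 3 irreducible complex representations are 1-dimensional. They are given by chi_k(m) = zeta_3^(k*m) for k = 0,...,2. Row orthogonality: sum_m chi_k(m) conj(chi_l(m)) = 3 * [k = l].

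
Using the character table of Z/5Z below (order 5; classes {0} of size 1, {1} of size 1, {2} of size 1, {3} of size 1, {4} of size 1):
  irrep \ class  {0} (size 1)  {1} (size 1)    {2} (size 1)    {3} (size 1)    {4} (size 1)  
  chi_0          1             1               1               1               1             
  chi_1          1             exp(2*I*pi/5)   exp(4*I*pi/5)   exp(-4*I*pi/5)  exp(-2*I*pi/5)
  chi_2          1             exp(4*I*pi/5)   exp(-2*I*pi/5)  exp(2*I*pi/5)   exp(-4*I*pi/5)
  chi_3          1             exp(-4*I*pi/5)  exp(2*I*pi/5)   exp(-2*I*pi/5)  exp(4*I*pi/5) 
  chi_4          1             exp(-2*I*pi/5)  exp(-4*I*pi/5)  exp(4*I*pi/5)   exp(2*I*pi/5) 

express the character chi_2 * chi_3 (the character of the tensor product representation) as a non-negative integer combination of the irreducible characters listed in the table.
chi_2 tensor chi_3 = chi_0 (all other irreducibles have multiplicity 0).

Why: The character of a tensor product is the pointwise product (chi_2 * chi_3)(C) = chi_2(C) * chi_3(C):
  {0}: (1)*(1), {1}: (exp(4*I*pi/5))*(exp(-4*I*pi/5)), {2}: (exp(-2*I*pi/5))*(exp(2*I*pi/5)), {3}: (exp(2*I*pi/5))*(exp(-2*I*pi/5)), {4}: (exp(-4*I*pi/5))*(exp(4*I*pi/5))
so (chi_2 * chi_3) takes values
  {0} -> 1, {1} -> 1, {2} -> 1, {3} -> 1, {4} -> 1.
Now take the inner product of this character with each irreducible chi from the table, <chi_2*chi_3, chi> = (1/5) sum_C |C| (chi_2*chi_3)(C) conj(chi(C)):
  <chi_2*chi_3, chi_0> = (1/5)[1*(1)*conj(1) + 1*(1)*conj(1) + 1*(1)*conj(1) + 1*(1)*conj(1) + 1*(1)*conj(1)]
      = (1/5)[(1) + (1) + (1) + (1) + (1)] = 5/5 = 1
  <chi_2*chi_3, chi_1> = (1/5)[1*(1)*conj(1) + 1*(1)*conj(exp(2*I*pi/5)) + 1*(1)*conj(exp(4*I*pi/5)) + 1*(1)*conj(exp(-4*I*pi/5)) + 1*(1)*conj(exp(-2*I*pi/5))]
      = (1/5)[(1) + (exp(-2*I*pi/5)) + (exp(-4*I*pi/5)) + (exp(4*I*pi/5)) + (exp(2*I*pi/5))] = 0/5 = 0
  <chi_2*chi_3, chi_2> = (1/5)[1*(1)*conj(1) + 1*(1)*conj(exp(4*I*pi/5)) + 1*(1)*conj(exp(-2*I*pi/5)) + 1*(1)*conj(exp(2*I*pi/5)) + 1*(1)*conj(exp(-4*I*pi/5))]
      = (1/5)[(1) + (exp(-4*I*pi/5)) + (exp(2*I*pi/5)) + (exp(-2*I*pi/5)) + (exp(4*I*pi/5))] = 0/5 = 0
  <chi_2*chi_3, chi_3> = (1/5)[1*(1)*conj(1) + 1*(1)*conj(exp(-4*I*pi/5)) + 1*(1)*conj(exp(2*I*pi/5)) + 1*(1)*conj(exp(-2*I*pi/5)) + 1*(1)*conj(exp(4*I*pi/5))]
      = (1/5)[(1) + (exp(4*I*pi/5)) + (exp(-2*I*pi/5)) + (exp(2*I*pi/5)) + (exp(-4*I*pi/5))] = 0/5 = 0
  <chi_2*chi_3, chi_4> = (1/5)[1*(1)*conj(1) + 1*(1)*conj(exp(-2*I*pi/5)) + 1*(1)*conj(exp(-4*I*pi/5)) + 1*(1)*conj(exp(4*I*pi/5)) + 1*(1)*conj(exp(2*I*pi/5))]
      = (1/5)[(1) + (exp(2*I*pi/5)) + (exp(4*I*pi/5)) + (exp(-4*I*pi/5)) + (exp(-2*I*pi/5))] = 0/5 = 0
(Exp terms are combined using exp(i*s)*conj(exp(i*t)) = exp(i*(s-t)), and sums of them are collapsed using the identity that for every m > 1 the m distinct m-th roots of unity sum to 0, e.g. 1 + exp(2*I*pi/3) + exp(-2*I*pi/3) = 0.)
Hence the multiplicities are chi_0: 1. Dimension check: dim(chi_2)*dim(chi_3) = 1*1 = 1 and sum (mult * dim) = 1*1 = 1.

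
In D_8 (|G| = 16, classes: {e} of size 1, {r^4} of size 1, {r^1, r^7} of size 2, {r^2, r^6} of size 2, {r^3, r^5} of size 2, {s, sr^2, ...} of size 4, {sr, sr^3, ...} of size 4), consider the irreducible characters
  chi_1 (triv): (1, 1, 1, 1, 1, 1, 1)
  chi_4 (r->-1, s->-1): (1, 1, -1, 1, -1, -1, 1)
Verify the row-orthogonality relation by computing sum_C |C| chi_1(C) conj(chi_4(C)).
Sum = 0; so <chi_1, chi_4> = 0 (distinct irreducibles are orthogonal).

Working: Compute term by term over conjugacy classes (|C| * chi_1(C) * conj(chi_4(C))):
  1*(1)*conj(1) + 1*(1)*conj(1) + 2*(1)*conj(-1) + 2*(1)*conj(1) + 2*(1)*conj(-1) + 4*(1)*conj(-1) + 4*(1)*conj(1)
  = (1) + (1) + (-2) + (2) + (-2) + (-4) + (4)
  = 0.
Dividing by |G| = 16 gives 0/16 = 0, matching the row-orthogonality relation <chi_1, chi_4> = [chi_1 = chi_4].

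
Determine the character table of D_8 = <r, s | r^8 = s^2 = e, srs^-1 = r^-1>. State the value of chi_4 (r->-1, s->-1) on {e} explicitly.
Conjugacy classes: {e} of size 1, {r^4} of size 1, {r^1, r^7} of size 2, {r^2, r^6} of size 2, {r^3, r^5} of size 2, {s, sr^2, ...} of size 4, {sr, sr^3, ...} of size 4.
Character table:
  irrep \ class              {e} (size 1)  {r^4} (size 1)  {r^1, r^7} (size 2)  {r^2, r^6} (size 2)  {r^3, r^5} (size 2)  {s, sr^2, ...} (size 4)  {sr, sr^3, ...} (size 4)
  chi_1 (triv)               1             1               1                    1                    1                    1                        1                       
  chi_2 (sign: r->1, s->-1)  1             1               1                    1                    1                    -1                       -1                      
  chi_3 (r->-1, s->1)        1             1               -1                   1                    -1                   1                        -1                      
  chi_4 (r->-1, s->-1)       1             1               -1                   1                    -1                   -1                       1                       
  chi_5 (2d, j=1)            2             -2              sqrt(2)              0                    -sqrt(2)             0                        0                       
  chi_6 (2d, j=2)            2             2               0                    -2                   0                    0                        0                       
  chi_7 (2d, j=3)            2             -2              -sqrt(2)             0                    sqrt(2)              0                        0                       

Spot check: chi_4 (r->-1, s->-1) on {e} = 1.

Argument: D_8 has order 2*8 = 16 with 7 conjugacy classes, hence 7 irreducibles. Sum of squared dims 1 + 1 + 1 + 1 + 4 + 4 + 4 = 16 = |G|. Linear characters come from the abelianisation; the 2-dimensional irreps have character r^k -> 2*cos(2*pi*j*k/8), reflections -> 0.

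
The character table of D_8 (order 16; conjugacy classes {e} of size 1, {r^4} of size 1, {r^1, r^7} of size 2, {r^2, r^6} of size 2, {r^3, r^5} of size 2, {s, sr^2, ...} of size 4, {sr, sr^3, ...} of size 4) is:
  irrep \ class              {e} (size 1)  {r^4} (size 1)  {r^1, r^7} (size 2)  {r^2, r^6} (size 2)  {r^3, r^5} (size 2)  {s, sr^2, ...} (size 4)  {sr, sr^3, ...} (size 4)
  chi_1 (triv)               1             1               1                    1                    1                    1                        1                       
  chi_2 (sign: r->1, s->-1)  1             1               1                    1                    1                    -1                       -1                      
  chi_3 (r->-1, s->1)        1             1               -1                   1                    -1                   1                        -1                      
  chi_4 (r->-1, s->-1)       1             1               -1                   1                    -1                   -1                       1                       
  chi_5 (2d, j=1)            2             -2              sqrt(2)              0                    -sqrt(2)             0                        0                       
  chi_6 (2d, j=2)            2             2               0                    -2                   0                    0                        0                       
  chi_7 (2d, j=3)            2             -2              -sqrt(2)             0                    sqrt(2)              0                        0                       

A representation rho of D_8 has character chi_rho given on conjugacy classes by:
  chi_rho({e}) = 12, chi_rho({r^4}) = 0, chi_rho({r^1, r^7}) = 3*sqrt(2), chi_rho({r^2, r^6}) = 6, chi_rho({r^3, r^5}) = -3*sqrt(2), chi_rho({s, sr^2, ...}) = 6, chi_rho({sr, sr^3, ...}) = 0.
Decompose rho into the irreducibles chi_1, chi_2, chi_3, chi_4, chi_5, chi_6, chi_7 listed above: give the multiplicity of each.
Multiplicities: chi_1: 3, chi_2: 0, chi_3: 3, chi_4: 0, chi_5: 3, chi_6: 0, chi_7: 0.

Reasoning: Use <chi_rho, chi> = (1/|G|) sum_C |C| * chi_rho(C) * conj(chi(C)) with |G| = 16 for each irreducible chi in the table:
  <chi_rho, chi_1> = (1/16)[1*(12)*conj(1) + 1*(0)*conj(1) + 2*(3*sqrt(2))*conj(1) + 2*(6)*conj(1) + 2*(-3*sqrt(2))*conj(1) + 4*(6)*conj(1) + 4*(0)*conj(1)]
      = (1/16)[(12) + (0) + (6*sqrt(2)) + (12) + (-6*sqrt(2)) + (24) + (0)] = 48/16 = 3
  <chi_rho, chi_2> = (1/16)[1*(12)*conj(1) + 1*(0)*conj(1) + 2*(3*sqrt(2))*conj(1) + 2*(6)*conj(1) + 2*(-3*sqrt(2))*conj(1) + 4*(6)*conj(-1) + 4*(0)*conj(-1)]
      = (1/16)[(12) + (0) + (6*sqrt(2)) + (12) + (-6*sqrt(2)) + (-24) + (0)] = 0/16 = 0
  <chi_rho, chi_3> = (1/16)[1*(12)*conj(1) + 1*(0)*conj(1) + 2*(3*sqrt(2))*conj(-1) + 2*(6)*conj(1) + 2*(-3*sqrt(2))*conj(-1) + 4*(6)*conj(1) + 4*(0)*conj(-1)]
      = (1/16)[(12) + (0) + (-6*sqrt(2)) + (12) + (6*sqrt(2)) + (24) + (0)] = 48/16 = 3
  <chi_rho, chi_4> = (1/16)[1*(12)*conj(1) + 1*(0)*conj(1) + 2*(3*sqrt(2))*conj(-1) + 2*(6)*conj(1) + 2*(-3*sqrt(2))*conj(-1) + 4*(6)*conj(-1) + 4*(0)*conj(1)]
      = (1/16)[(12) + (0) + (-6*sqrt(2)) + (12) + (6*sqrt(2)) + (-24) + (0)] = 0/16 = 0
  <chi_rho, chi_5> = (1/16)[1*(12)*conj(2) + 1*(0)*conj(-2) + 2*(3*sqrt(2))*conj(sqrt(2)) + 2*(6)*conj(0) + 2*(-3*sqrt(2))*conj(-sqrt(2)) + 4*(6)*conj(0) + 4*(0)*conj(0)]
      = (1/16)[(24) + (0) + (12) + (0) + (12) + (0) + (0)] = 48/16 = 3
  <chi_rho, chi_6> = (1/16)[1*(12)*conj(2) + 1*(0)*conj(2) + 2*(3*sqrt(2))*conj(0) + 2*(6)*conj(-2) + 2*(-3*sqrt(2))*conj(0) + 4*(6)*conj(0) + 4*(0)*conj(0)]
      = (1/16)[(24) + (0) + (0) + (-24) + (0) + (0) + (0)] = 0/16 = 0
  <chi_rho, chi_7> = (1/16)[1*(12)*conj(2) + 1*(0)*conj(-2) + 2*(3*sqrt(2))*conj(-sqrt(2)) + 2*(6)*conj(0) + 2*(-3*sqrt(2))*conj(sqrt(2)) + 4*(6)*conj(0) + 4*(0)*conj(0)]
      = (1/16)[(24) + (0) + (-12) + (0) + (-12) + (0) + (0)] = 0/16 = 0
Dimension check: dim(rho) = sum (mult * dim) = 3*1 + 0*1 + 3*1 + 0*1 + 3*2 + 0*2 + 0*2 = 12 = chi_rho(e) = 12.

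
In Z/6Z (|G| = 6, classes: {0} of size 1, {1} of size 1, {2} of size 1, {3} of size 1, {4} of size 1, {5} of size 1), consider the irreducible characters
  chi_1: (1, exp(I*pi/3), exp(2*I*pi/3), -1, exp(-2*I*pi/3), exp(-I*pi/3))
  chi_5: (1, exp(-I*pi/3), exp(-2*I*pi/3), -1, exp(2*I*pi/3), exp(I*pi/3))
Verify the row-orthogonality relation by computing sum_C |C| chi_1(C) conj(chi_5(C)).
Sum = 0; so <chi_1, chi_5> = 0 (distinct irreducibles are orthogonal).

Argument: Compute term by term over conjugacy classes (|C| * chi_1(C) * conj(chi_5(C))):
  1*(1)*conj(1) + 1*(exp(I*pi/3))*conj(exp(-I*pi/3)) + 1*(exp(2*I*pi/3))*conj(exp(-2*I*pi/3)) + 1*(-1)*conj(-1) + 1*(exp(-2*I*pi/3))*conj(exp(2*I*pi/3)) + 1*(exp(-I*pi/3))*conj(exp(I*pi/3))
  = (1) + (exp(2*I*pi/3)) + (exp(-2*I*pi/3)) + (1) + (exp(2*I*pi/3)) + (exp(-2*I*pi/3))
  = 0.
(Exp terms are combined using exp(i*s)*conj(exp(i*t)) = exp(i*(s-t)), and sums of them are collapsed using the identity that for every m > 1 the m distinct m-th roots of unity sum to 0, e.g. 1 + exp(2*I*pi/3) + exp(-2*I*pi/3) = 0.)
Dividing by |G| = 6 gives 0/6 = 0, matching the row-orthogonality relation <chi_1, chi_5> = [chi_1 = chi_5].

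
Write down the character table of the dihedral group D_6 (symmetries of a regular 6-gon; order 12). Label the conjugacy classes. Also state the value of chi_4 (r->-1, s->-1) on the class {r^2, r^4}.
Conjugacy classes: {e} of size 1, {r^3} of size 1, {r^1, r^5} of size 2, {r^2, r^4} of size 2, {s, sr^2, ...} of size 3, {sr, sr^3, ...} of size 3.
Character table:
  irrep \ class              {e} (size 1)  {r^3} (size 1)  {r^1, r^5} (size 2)  {r^2, r^4} (size 2)  {s, sr^2, ...} (size 3)  {sr, sr^3, ...} (size 3)
  chi_1 (triv)               1             1               1                    1                    1                        1                       
  chi_2 (sign: r->1, s->-1)  1             1               1                    1                    -1                       -1                      
  chi_3 (r->-1, s->1)        1             -1              -1                   1                    1                        -1                      
  chi_4 (r->-1, s->-1)       1             -1              -1                   1                    -1                       1                       
  chi_5 (2d, j=1)            2             -2              1                    -1                   0                        0                       
  chi_6 (2d, j=2)            2             2               -1                   -1                   0                        0                       

Spot check: chi_4 (r->-1, s->-1) on {r^2, r^4} = 1.

Proof sketch: D_6 has order 2*6 = 12 with 6 conjugacy classes, hence 6 irreducibles. Sum of squared dims 1 + 1 + 1 + 1 + 4 + 4 = 12 = |G|. Linear characters come from the abelianisation; the 2-dimensional irreps have character r^k -> 2*cos(2*pi*j*k/6), reflections -> 0.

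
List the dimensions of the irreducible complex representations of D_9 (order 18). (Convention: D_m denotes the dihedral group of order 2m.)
Dimensions: 1, 1, 2, 2, 2, 2

Solution. There are 6 irreducibles (= number of conjugacy classes). Their dimensions d_i satisfy sum d_i^2 = |G| = 18: 1 + 1 + 4 + 4 + 4 + 4 = 18.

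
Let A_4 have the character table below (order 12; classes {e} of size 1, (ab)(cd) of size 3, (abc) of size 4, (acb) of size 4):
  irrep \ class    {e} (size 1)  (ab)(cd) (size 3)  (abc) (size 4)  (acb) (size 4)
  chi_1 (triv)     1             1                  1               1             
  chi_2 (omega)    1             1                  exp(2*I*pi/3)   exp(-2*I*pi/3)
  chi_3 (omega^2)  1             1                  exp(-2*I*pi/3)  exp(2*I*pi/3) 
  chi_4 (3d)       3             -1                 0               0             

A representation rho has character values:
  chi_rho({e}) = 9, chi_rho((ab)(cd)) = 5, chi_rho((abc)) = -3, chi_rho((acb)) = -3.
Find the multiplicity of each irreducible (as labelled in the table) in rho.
Multiplicities: chi_1: 0, chi_2: 3, chi_3: 3, chi_4: 1.

Use <chi_rho, chi> = (1/|G|) sum_C |C| * chi_rho(C) * conj(chi(C)) with |G| = 12 for each irreducible chi in the table:
  <chi_rho, chi_1> = (1/12)[1*(9)*conj(1) + 3*(5)*conj(1) + 4*(-3)*conj(1) + 4*(-3)*conj(1)]
      = (1/12)[(9) + (15) + (-12) + (-12)] = 0/12 = 0
  <chi_rho, chi_2> = (1/12)[1*(9)*conj(1) + 3*(5)*conj(1) + 4*(-3)*conj(exp(2*I*pi/3)) + 4*(-3)*conj(exp(-2*I*pi/3))]
      = (1/12)[(9) + (15) + (12 + 12*exp(2*I*pi/3)) + (12 + 12*exp(-2*I*pi/3))] = 36/12 = 3
  <chi_rho, chi_3> = (1/12)[1*(9)*conj(1) + 3*(5)*conj(1) + 4*(-3)*conj(exp(-2*I*pi/3)) + 4*(-3)*conj(exp(2*I*pi/3))]
      = (1/12)[(9) + (15) + (12 + 12*exp(-2*I*pi/3)) + (12 + 12*exp(2*I*pi/3))] = 36/12 = 3
  <chi_rho, chi_4> = (1/12)[1*(9)*conj(3) + 3*(5)*conj(-1) + 4*(-3)*conj(0) + 4*(-3)*conj(0)]
      = (1/12)[(27) + (-15) + (0) + (0)] = 12/12 = 1
(Exp terms are combined using exp(i*s)*conj(exp(i*t)) = exp(i*(s-t)), and sums of them are collapsed using the identity that for every m > 1 the m distinct m-th roots of unity sum to 0, e.g. 1 + exp(2*I*pi/3) + exp(-2*I*pi/3) = 0.)
Dimension check: dim(rho) = sum (mult * dim) = 0*1 + 3*1 + 3*1 + 1*3 = 9 = chi_rho(e) = 9.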